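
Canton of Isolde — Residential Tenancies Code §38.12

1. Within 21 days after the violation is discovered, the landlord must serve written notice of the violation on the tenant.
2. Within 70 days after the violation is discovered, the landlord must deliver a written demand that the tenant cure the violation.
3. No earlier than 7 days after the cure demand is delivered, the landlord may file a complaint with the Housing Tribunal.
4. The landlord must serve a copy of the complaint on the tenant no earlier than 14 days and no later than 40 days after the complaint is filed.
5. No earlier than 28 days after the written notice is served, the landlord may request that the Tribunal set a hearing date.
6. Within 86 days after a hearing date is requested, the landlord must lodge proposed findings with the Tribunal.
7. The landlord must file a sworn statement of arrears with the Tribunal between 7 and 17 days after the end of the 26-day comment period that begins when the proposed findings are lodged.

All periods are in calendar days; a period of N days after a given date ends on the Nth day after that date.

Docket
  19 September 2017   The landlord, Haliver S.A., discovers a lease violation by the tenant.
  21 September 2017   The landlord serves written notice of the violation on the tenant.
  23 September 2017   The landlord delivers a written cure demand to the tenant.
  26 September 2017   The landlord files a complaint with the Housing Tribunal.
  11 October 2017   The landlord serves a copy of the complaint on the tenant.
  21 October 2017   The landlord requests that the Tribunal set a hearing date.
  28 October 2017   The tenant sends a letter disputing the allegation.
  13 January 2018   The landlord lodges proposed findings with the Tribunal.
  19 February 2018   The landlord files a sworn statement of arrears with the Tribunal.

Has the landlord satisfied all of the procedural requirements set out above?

No

Step 1: 21 days after 19 September 2017 (when the violation is discovered) is 10 October 2017; done 21 September 2017 — timely.
Step 2: 70 days after 19 September 2017 (when the violation is discovered) is 28 November 2017; 23 September 2017 is within that limit.
Step 3: the earliest permitted date is 7 days after 23 September 2017 (when the cure demand is delivered), i.e. 30 September 2017; 26 September 2017 is 4 days before the earliest permitted date.
The procedure was therefore not followed at step 3.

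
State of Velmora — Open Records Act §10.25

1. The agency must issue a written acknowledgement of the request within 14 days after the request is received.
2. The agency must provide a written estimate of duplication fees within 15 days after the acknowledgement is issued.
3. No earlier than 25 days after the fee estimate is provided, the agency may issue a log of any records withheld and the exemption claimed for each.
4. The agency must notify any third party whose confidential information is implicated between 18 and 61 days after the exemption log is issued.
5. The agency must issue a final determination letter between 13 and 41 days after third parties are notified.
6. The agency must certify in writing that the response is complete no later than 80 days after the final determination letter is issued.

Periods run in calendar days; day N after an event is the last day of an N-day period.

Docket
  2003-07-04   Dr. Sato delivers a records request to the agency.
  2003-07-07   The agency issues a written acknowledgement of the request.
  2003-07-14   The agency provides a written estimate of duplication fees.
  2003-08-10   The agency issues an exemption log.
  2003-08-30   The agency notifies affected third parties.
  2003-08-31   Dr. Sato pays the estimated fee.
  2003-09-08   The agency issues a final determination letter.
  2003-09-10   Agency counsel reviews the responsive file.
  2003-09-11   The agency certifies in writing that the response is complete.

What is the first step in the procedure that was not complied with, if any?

Step 5

Step 1: 14 days after 2003-07-04 (when the request is received) is 2003-07-18; done 2003-07-07 — timely.
Step 2: 15 days after 2003-07-07 (when the acknowledgement is issued) is 2003-07-22; 2003-07-14 is within that limit.
Step 3: the earliest permitted date is 25 days after 2003-07-14 (when the fee estimate is provided), i.e. 2003-08-08; done 2003-08-10 — permitted.
Step 4: the window is 18–61 days after 2003-08-10 (when the exemption log is issued), so 2003-08-28 through 2003-10-10; done 2003-08-30 — within the window.
Step 5: the window is 13–41 days after 2003-08-30 (when third parties are notified), so 2003-09-12 through 2003-10-10; 2003-09-08 is 4 days too early.
That is the first point of non-compliance.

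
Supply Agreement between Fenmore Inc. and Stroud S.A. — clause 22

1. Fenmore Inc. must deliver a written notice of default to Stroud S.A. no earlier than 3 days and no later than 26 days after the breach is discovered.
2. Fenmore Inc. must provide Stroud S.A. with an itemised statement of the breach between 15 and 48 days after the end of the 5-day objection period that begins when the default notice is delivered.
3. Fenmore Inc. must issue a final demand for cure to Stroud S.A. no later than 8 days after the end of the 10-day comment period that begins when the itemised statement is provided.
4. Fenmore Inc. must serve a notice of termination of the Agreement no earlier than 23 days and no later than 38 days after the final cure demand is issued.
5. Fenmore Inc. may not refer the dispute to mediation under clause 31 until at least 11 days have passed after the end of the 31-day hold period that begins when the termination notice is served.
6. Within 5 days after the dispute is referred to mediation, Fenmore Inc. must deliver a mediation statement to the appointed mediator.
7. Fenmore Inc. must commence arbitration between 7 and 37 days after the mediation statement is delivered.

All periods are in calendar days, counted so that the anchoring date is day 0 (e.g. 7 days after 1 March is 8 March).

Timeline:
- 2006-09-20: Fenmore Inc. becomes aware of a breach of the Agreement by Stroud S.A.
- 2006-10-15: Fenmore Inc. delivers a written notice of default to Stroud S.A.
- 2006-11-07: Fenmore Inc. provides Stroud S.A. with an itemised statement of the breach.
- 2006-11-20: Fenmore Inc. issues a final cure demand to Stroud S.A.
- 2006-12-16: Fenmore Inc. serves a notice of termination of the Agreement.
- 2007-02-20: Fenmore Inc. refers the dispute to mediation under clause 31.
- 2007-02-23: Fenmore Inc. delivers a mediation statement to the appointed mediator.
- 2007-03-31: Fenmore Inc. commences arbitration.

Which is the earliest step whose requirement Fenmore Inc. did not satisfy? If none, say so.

None — every step was satisfied

Step 1: the window is 3–26 days after 2006-09-20 (when the breach is discovered), so 2006-09-23 through 2006-10-16; 2006-10-15 falls inside that range.
Step 2: the window is 15–48 days after 2006-10-20 (end of the 5-day objection period, which began when the default notice is delivered on 2006-10-15), so 2006-11-04 through 2006-12-07; done 2006-11-07, which is between those dates.
Step 3: 8 days after 2006-11-17 (end of the 10-day comment period, which began when the itemised statement is provided on 2006-11-07) is 2006-11-25; done 2006-11-20 — timely.
Step 4: the window is 23–38 days after 2006-11-20 (when the final cure demand is issued), so 2006-12-13 through 2006-12-28; done 2006-12-16 — within the window.
Step 5: the earliest permitted date is 11 days after 2007-01-16 (end of the 31-day hold period, which began when the termination notice is served on 2006-12-16), i.e. 2007-01-27; done 2007-02-20 — permitted.
Step 6: 5 days after 2007-02-20 (when the dispute is referred to mediation) is 2007-02-25; done 2007-02-23 — timely.
Step 7: the window is 7–37 days after 2007-02-23 (when the mediation statement is delivered), so 2007-03-02 through 2007-04-01; done 2007-03-31, which is between those dates.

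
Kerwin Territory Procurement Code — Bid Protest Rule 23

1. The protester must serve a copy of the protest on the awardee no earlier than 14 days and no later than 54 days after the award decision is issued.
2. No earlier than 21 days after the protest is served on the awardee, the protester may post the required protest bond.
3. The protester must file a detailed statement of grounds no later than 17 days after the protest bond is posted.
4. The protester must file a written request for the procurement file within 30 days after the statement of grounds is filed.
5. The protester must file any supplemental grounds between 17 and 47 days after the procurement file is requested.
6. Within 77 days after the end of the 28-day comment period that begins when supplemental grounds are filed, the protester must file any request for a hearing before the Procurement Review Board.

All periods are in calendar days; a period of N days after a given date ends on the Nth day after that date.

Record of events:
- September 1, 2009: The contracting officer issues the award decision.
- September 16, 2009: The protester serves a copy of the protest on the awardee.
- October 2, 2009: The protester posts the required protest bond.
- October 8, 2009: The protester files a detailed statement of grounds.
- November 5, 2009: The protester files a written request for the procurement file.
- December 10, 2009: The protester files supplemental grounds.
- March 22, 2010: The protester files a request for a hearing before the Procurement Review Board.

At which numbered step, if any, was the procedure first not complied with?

Step 2

Step 1: the window is 14–54 days after September 1, 2009 (when the award decision is issued), so September 15, 2009 through October 25, 2009; September 16, 2009 falls inside that range.
Step 2: the earliest permitted date is 21 days after September 16, 2009 (when the protest is served on the awardee), i.e. October 7, 2009; done October 2, 2009 — 5 days too early.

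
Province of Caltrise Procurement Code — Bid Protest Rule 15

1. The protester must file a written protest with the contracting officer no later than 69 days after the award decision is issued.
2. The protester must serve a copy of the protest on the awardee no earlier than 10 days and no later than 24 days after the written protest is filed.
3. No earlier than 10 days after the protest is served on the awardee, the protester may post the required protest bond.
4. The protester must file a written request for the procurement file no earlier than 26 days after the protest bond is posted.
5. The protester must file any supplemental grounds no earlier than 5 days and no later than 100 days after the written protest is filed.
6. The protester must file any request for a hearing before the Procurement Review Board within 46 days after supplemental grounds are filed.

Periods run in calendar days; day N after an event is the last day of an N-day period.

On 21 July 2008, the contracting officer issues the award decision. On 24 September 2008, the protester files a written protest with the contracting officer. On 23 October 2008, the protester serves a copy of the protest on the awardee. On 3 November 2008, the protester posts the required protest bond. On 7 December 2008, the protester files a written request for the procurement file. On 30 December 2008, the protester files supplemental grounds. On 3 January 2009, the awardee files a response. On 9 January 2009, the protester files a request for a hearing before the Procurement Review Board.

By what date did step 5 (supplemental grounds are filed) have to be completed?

2 January 2009

Step 5 runs from 24 September 2008, when the written protest is filed. The window is 5–100 days after 24 September 2008; it closes on 2 January 2009.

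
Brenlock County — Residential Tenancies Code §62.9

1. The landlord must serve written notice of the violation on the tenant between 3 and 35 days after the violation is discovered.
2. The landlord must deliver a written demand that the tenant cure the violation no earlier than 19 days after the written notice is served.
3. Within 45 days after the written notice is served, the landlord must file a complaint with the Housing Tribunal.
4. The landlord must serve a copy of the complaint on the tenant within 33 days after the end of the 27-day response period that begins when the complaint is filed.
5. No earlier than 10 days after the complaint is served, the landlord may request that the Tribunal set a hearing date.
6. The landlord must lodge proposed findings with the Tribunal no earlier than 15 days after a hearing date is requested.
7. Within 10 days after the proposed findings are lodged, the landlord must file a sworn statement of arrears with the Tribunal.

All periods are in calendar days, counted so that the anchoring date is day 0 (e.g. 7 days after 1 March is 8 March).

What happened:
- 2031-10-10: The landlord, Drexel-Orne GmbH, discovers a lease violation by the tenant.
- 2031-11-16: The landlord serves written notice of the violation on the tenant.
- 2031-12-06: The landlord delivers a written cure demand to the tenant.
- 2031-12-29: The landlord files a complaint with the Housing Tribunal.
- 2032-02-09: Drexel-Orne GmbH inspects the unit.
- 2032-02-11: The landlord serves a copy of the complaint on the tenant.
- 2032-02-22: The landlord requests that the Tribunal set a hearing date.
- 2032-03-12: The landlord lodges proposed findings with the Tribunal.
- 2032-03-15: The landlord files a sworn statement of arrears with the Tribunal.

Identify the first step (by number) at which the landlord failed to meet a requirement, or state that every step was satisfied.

Step 1 — 3 and 35 days from 2031-10-10 (when the violation is discovered) are 2031-10-13 and 2031-11-14 respectively; 2031-11-16 is 2 days past the end of the window.

Step 1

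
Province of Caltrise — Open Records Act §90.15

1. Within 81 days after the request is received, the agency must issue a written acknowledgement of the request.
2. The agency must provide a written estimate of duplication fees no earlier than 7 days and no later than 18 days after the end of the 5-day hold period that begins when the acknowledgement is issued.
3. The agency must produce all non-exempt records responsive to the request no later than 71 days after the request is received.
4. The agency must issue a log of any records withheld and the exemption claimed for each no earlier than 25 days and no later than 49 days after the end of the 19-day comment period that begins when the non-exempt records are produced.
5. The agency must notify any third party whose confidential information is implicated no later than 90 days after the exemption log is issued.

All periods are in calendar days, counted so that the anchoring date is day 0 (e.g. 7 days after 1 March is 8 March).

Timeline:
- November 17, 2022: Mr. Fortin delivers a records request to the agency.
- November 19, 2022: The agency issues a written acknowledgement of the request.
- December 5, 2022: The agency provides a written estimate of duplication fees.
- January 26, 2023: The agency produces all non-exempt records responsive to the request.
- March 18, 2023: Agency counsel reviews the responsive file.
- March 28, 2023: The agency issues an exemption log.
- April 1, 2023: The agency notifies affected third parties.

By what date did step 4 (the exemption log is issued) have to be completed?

The non-exempt records are produced on January 26, 2023; the 19-day comment period therefore ends February 14, 2023, and step 4 runs from that date. The window is 25–49 days after February 14, 2023; it closes on April 4, 2023.

April 4, 2023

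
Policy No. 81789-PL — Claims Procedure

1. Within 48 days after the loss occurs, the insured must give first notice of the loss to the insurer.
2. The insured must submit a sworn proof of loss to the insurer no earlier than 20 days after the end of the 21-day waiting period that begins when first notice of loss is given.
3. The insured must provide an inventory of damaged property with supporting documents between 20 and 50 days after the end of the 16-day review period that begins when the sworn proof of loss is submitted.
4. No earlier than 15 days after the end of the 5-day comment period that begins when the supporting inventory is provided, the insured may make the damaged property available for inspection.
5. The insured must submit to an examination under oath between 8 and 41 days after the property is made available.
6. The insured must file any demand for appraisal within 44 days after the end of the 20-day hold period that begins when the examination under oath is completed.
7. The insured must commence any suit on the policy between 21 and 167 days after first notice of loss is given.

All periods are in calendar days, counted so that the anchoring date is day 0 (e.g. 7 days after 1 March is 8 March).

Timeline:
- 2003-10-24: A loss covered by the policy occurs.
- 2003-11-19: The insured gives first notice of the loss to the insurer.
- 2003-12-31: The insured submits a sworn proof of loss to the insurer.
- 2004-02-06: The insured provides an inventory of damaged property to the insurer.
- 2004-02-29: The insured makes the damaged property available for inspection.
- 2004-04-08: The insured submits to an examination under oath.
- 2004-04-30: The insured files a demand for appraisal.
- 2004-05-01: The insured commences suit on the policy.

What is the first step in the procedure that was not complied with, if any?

None — every step was satisfied

Step 1: 48 days after 2003-10-24 (when the loss occurs) is 2003-12-11; done 2003-11-19 — timely.
Step 2: the earliest permitted date is 20 days after 2003-12-10 (end of the 21-day waiting period, which began when first notice of loss is given on 2003-11-19), i.e. 2003-12-30; done 2003-12-31 — permitted.
Step 3: the window is 20–50 days after 2004-01-16 (end of the 16-day review period, which began when the sworn proof of loss is submitted on 2003-12-31), so 2004-02-05 through 2004-03-06; 2004-02-06 falls inside that range.
Step 4: the earliest permitted date is 15 days after 2004-02-11 (end of the 5-day comment period, which began when the supporting inventory is provided on 2004-02-06), i.e. 2004-02-26; 2004-02-29 is on or after that date.
Step 5: the window is 8–41 days after 2004-02-29 (when the property is made available), so 2004-03-08 through 2004-04-10; done 2004-04-08, which is between those dates.
Step 6: 44 days after 2004-04-28 (end of the 20-day hold period, which began when the examination under oath is completed on 2004-04-08) is 2004-06-11; 2004-04-30 is within that limit.
Step 7: the window is 21–167 days after 2003-11-19 (when first notice of loss is given), so 2003-12-10 through 2004-05-04; 2004-05-01 falls inside that range.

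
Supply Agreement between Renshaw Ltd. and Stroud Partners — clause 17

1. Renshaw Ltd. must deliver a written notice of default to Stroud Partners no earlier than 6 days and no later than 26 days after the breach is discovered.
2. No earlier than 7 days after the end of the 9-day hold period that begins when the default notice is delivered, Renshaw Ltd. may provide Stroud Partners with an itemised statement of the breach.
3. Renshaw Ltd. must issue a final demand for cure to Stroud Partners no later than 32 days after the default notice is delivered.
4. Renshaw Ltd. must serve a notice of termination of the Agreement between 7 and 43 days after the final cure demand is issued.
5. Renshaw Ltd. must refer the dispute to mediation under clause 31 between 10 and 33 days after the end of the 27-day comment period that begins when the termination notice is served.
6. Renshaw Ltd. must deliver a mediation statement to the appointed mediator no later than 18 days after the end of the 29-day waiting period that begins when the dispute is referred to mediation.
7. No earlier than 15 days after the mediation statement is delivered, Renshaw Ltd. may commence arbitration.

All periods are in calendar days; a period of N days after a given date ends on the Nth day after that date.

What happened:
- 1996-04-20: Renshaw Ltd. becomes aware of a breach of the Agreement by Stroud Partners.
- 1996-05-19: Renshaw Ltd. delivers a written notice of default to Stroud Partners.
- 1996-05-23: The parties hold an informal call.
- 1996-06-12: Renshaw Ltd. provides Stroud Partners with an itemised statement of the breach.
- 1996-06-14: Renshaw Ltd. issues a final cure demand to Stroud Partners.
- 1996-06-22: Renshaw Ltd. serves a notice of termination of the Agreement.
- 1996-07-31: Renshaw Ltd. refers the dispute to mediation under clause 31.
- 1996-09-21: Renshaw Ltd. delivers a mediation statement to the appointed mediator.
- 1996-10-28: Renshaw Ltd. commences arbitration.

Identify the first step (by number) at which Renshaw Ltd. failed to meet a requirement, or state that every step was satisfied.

(1) the permitted window runs from 1996-04-20 + 6 = 1996-04-26 to 1996-04-20 + 26 = 1996-05-16; 1996-05-19 is 3 days past the end of the window.
The analysis stops there.

Step 1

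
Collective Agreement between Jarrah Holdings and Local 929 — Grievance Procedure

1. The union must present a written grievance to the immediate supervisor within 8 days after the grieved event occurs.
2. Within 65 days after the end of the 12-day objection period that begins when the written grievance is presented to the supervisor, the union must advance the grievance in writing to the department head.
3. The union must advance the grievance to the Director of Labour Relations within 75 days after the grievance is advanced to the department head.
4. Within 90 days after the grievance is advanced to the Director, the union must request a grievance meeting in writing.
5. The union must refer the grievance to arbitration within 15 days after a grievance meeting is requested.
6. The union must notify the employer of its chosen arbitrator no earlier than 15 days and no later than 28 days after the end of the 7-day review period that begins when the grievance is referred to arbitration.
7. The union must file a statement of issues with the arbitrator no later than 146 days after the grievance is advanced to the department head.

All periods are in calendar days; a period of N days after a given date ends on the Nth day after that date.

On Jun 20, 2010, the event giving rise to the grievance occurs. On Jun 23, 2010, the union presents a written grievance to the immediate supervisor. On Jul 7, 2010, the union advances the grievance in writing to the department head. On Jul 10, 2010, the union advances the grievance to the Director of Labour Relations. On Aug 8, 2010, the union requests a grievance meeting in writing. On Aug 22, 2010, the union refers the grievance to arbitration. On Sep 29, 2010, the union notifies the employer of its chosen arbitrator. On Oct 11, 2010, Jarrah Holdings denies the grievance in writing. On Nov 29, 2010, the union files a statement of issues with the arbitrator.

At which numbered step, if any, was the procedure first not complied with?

Step 6

Step 1 — counting 8 days from Jun 20, 2010 (when the grieved event occurs) gives a deadline of Jun 28, 2010; Jun 23, 2010 is within that limit.
Step 2 — counting 65 days from Jul 5, 2010 (end of the 12-day objection period, which began when the written grievance is presented to the supervisor on Jun 23, 2010) gives a deadline of Sep 8, 2010; completed Jul 7, 2010, before the deadline.
Step 3 — counting 75 days from Jul 7, 2010 (when the grievance is advanced to the department head) gives a deadline of Sep 20, 2010; Jul 10, 2010 is within that limit.
Step 4 — counting 90 days from Jul 10, 2010 (when the grievance is advanced to the Director) gives a deadline of Oct 8, 2010; done Aug 8, 2010 — timely.
Step 5 — counting 15 days from Aug 8, 2010 (when a grievance meeting is requested) gives a deadline of Aug 23, 2010; done Aug 22, 2010 — timely.
Step 6 — 15 and 28 days from Aug 29, 2010 (end of the 7-day review period, which began when the grievance is referred to arbitration on Aug 22, 2010) are Sep 13, 2010 and Sep 26, 2010 respectively; done Sep 29, 2010 — 3 days after the window closed.
The analysis stops there.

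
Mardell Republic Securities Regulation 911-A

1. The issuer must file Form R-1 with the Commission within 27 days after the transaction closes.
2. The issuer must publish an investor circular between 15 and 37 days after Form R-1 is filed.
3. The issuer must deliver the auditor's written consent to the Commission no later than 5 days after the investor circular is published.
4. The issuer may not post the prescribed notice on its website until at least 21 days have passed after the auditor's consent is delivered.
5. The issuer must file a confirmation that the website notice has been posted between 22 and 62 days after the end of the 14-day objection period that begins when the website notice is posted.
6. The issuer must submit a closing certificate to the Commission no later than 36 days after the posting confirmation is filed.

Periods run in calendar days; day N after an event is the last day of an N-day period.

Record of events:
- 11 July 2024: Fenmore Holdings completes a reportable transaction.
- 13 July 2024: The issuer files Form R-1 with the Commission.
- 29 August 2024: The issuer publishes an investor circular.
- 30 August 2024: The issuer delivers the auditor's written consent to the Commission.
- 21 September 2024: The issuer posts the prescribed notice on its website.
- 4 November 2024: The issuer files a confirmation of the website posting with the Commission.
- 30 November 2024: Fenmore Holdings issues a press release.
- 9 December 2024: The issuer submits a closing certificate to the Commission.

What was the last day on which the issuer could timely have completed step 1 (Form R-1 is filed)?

7 August 2024

Step 1 runs from 11 July 2024, when the transaction closes. 27 days after 11 July 2024 is 7 August 2024.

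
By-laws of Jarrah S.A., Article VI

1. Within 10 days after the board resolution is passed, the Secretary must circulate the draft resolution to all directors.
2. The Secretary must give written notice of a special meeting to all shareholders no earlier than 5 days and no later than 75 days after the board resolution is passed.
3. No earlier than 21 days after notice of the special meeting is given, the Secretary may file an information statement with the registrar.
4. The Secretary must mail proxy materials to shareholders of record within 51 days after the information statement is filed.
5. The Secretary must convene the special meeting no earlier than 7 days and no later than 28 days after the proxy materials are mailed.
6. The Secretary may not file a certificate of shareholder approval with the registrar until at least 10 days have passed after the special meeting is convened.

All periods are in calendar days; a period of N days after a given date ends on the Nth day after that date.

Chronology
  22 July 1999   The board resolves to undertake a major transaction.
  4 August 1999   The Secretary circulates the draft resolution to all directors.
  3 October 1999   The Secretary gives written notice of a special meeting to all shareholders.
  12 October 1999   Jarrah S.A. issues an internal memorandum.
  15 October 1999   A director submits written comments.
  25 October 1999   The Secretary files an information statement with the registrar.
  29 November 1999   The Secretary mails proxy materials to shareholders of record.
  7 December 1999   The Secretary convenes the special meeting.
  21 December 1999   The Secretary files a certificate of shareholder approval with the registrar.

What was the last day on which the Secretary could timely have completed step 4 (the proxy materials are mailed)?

15 December 1999

Step 4 runs from 25 October 1999, when the information statement is filed. 51 days after 25 October 1999 is 15 December 1999.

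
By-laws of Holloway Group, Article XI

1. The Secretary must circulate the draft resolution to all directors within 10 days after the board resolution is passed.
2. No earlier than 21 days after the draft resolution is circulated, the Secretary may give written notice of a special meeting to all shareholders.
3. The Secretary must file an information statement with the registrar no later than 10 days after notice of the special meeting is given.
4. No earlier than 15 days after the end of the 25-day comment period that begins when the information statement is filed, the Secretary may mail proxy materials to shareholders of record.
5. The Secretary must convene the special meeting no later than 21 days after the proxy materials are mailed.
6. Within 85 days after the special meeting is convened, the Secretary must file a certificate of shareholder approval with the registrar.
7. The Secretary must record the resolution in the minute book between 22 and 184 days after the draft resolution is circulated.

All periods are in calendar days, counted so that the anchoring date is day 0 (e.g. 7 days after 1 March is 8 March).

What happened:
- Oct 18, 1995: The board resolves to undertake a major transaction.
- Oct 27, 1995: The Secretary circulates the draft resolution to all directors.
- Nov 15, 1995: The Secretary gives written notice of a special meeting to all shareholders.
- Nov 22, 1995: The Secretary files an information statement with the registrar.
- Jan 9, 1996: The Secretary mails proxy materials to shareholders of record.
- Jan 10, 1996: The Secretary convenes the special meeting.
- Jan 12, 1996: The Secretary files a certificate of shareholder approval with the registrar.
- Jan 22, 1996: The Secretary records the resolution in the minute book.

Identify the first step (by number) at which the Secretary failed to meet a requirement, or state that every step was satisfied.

Step 1 — counting 10 days from Oct 18, 1995 (when the board resolution is passed) gives a deadline of Oct 28, 1995; completed Oct 27, 1995, before the deadline.
Step 2 — must wait 21 days from Oct 27, 1995 (when the draft resolution is circulated), so not before Nov 17, 1995; done Nov 15, 1995 — 2 days too early.

Step 2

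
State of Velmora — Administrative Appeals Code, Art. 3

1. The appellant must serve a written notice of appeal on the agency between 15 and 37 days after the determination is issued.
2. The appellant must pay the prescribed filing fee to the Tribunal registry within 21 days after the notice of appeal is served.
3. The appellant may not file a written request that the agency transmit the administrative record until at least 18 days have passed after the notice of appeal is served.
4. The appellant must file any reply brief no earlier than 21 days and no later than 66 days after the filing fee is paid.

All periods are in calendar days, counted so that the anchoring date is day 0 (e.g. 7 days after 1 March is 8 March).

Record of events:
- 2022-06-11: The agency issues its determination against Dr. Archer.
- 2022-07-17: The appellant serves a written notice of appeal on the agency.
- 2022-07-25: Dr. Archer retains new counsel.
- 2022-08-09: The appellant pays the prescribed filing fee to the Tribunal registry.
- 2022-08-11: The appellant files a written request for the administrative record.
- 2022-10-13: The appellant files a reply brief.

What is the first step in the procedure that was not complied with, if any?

Step 2

(1) the permitted window runs from 2022-06-11 + 15 = 2022-06-26 to 2022-06-11 + 37 = 2022-07-18; done 2022-07-17, which is between those dates.
(2) due by 2022-07-17 + 21 days = 2022-08-07; 2022-08-09 misses that deadline by 2 days.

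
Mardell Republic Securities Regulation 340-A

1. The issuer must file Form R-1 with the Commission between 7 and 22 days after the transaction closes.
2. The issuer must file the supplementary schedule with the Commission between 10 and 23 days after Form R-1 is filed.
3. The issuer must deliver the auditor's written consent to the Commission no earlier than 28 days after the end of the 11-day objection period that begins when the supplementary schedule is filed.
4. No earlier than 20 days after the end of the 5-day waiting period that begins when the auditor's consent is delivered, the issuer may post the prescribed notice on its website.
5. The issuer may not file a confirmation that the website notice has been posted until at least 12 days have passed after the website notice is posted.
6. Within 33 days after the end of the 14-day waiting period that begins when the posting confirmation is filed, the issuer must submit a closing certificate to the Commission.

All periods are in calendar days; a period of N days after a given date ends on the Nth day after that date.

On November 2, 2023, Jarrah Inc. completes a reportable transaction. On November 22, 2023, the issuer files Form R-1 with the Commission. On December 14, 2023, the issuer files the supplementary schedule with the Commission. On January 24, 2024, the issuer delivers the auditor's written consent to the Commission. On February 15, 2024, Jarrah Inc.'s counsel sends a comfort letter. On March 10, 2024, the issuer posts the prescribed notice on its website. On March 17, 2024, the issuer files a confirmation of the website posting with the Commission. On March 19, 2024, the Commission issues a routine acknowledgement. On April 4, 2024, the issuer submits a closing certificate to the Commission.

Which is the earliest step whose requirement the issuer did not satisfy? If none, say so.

Step 5

(1) the permitted window runs from November 2, 2023 + 7 = November 9, 2023 to November 2, 2023 + 22 = November 24, 2023; done November 22, 2023, which is between those dates.
(2) the permitted window runs from November 22, 2023 + 10 = December 2, 2023 to November 22, 2023 + 23 = December 15, 2023; done December 14, 2023, which is between those dates.
(3) permitted from December 25, 2023 + 28 days = January 22, 2024 onward; done January 24, 2024, after the minimum wait.
(4) permitted from January 29, 2024 + 20 days = February 18, 2024 onward; done March 10, 2024, after the minimum wait.
(5) permitted from March 10, 2024 + 12 days = March 22, 2024 onward; done March 17, 2024 — 5 days too early.
The analysis stops there.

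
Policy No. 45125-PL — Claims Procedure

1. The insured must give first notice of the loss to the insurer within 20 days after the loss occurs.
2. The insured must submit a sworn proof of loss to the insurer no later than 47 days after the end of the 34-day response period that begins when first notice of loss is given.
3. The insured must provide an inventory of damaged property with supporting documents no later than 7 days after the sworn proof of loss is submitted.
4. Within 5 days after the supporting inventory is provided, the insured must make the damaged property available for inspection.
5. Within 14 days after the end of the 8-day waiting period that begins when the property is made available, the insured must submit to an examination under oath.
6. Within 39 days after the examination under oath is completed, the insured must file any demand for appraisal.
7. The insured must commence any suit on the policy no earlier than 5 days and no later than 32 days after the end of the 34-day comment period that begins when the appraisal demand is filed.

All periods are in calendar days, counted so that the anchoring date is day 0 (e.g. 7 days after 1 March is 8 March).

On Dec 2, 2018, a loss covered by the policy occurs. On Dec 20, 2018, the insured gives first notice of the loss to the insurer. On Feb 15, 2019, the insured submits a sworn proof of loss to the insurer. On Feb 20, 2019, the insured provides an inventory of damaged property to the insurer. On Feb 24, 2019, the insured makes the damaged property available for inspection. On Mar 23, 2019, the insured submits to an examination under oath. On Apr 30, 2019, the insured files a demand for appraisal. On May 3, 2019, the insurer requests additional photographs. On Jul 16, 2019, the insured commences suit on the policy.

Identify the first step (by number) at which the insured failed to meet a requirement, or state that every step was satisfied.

Step 5

Step 1 — counting 20 days from Dec 2, 2018 (when the loss occurs) gives a deadline of Dec 22, 2018; Dec 20, 2018 is within that limit.
Step 2 — counting 47 days from Jan 23, 2019 (end of the 34-day response period, which began when first notice of loss is given on Dec 20, 2018) gives a deadline of Mar 11, 2019; done Feb 15, 2019 — timely.
Step 3 — counting 7 days from Feb 15, 2019 (when the sworn proof of loss is submitted) gives a deadline of Feb 22, 2019; completed Feb 20, 2019, before the deadline.
Step 4 — counting 5 days from Feb 20, 2019 (when the supporting inventory is provided) gives a deadline of Feb 25, 2019; Feb 24, 2019 is within that limit.
Step 5 — counting 14 days from Mar 4, 2019 (end of the 8-day waiting period, which began when the property is made available on Feb 24, 2019) gives a deadline of Mar 18, 2019; done Mar 23, 2019 — 5 days late.
The procedure was therefore not followed at step 5.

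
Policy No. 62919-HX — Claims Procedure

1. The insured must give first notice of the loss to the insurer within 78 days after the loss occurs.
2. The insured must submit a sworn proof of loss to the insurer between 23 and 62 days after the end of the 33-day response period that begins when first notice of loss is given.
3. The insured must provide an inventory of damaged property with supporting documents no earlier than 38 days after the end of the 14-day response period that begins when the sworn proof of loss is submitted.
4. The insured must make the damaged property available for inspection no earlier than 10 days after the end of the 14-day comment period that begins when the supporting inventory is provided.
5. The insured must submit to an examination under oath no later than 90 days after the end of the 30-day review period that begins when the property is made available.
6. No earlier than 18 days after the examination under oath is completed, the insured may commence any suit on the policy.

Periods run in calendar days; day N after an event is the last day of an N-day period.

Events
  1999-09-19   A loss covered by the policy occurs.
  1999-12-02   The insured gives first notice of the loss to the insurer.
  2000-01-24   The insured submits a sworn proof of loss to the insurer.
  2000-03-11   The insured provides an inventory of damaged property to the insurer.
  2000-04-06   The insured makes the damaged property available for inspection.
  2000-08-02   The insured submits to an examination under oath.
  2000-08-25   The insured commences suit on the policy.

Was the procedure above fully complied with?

(1) due by 1999-09-19 + 78 days = 1999-12-06; done 1999-12-02 — timely.
(2) the permitted window runs from 2000-01-04 + 23 = 2000-01-27 to 2000-01-04 + 62 = 2000-03-06; done 2000-01-24 — 3 days before the window opened.

No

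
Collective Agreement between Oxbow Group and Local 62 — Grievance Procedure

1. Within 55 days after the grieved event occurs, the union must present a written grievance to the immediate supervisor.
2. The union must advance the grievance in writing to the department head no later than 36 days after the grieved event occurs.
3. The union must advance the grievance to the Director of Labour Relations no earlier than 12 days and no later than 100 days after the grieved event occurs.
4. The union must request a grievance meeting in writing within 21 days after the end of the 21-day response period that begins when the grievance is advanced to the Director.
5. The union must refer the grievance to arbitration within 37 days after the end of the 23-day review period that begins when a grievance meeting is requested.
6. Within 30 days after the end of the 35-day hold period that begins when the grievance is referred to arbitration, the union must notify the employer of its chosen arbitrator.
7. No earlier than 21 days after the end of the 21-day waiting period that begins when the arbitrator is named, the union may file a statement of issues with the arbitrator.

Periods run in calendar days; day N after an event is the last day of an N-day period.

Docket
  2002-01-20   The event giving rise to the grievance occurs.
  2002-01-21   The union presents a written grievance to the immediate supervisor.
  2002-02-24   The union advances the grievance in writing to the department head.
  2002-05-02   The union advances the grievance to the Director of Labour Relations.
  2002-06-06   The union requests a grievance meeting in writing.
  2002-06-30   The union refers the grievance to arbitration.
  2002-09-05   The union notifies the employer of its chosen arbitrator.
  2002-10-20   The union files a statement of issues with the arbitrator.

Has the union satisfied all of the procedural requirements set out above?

Step 1 — counting 55 days from 2002-01-20 (when the grieved event occurs) gives a deadline of 2002-03-16; completed 2002-01-21, before the deadline.
Step 2 — counting 36 days from 2002-01-20 (when the grieved event occurs) gives a deadline of 2002-02-25; done 2002-02-24 — timely.
Step 3 — 12 and 100 days from 2002-01-20 (when the grieved event occurs) are 2002-02-01 and 2002-04-30 respectively; done 2002-05-02 — 2 days after the window closed.
Later steps need not be reached.

No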